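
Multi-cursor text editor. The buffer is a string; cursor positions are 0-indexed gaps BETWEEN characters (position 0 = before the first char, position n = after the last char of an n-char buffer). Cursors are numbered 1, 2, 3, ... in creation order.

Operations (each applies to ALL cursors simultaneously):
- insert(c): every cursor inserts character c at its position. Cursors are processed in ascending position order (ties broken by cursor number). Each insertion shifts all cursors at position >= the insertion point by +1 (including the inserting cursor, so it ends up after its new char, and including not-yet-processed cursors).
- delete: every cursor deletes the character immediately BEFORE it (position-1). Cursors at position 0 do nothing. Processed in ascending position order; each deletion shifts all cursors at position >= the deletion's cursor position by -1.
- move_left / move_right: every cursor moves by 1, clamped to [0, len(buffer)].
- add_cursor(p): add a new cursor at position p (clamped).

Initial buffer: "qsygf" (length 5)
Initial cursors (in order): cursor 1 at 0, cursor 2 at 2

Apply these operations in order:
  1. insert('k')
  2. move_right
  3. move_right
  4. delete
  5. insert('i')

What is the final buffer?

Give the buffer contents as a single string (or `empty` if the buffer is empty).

After op 1 (insert('k')): buffer="kqskygf" (len 7), cursors c1@1 c2@4, authorship 1..2...
After op 2 (move_right): buffer="kqskygf" (len 7), cursors c1@2 c2@5, authorship 1..2...
After op 3 (move_right): buffer="kqskygf" (len 7), cursors c1@3 c2@6, authorship 1..2...
After op 4 (delete): buffer="kqkyf" (len 5), cursors c1@2 c2@4, authorship 1.2..
After op 5 (insert('i')): buffer="kqikyif" (len 7), cursors c1@3 c2@6, authorship 1.12.2.

Answer: kqikyif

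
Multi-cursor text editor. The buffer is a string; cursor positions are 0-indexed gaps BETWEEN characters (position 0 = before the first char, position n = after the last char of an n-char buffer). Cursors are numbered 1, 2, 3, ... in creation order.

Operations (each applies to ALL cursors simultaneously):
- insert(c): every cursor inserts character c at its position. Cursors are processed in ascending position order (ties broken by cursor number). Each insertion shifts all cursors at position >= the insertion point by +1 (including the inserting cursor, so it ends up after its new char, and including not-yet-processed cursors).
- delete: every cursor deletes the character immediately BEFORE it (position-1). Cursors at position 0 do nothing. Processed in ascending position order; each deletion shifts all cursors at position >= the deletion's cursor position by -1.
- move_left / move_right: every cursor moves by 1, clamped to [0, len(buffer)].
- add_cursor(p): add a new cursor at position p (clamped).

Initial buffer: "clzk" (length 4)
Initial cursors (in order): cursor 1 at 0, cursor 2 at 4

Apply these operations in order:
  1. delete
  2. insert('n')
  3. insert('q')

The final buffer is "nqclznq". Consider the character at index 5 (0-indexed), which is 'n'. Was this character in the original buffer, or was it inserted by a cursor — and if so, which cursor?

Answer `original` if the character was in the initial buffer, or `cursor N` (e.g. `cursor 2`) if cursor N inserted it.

After op 1 (delete): buffer="clz" (len 3), cursors c1@0 c2@3, authorship ...
After op 2 (insert('n')): buffer="nclzn" (len 5), cursors c1@1 c2@5, authorship 1...2
After op 3 (insert('q')): buffer="nqclznq" (len 7), cursors c1@2 c2@7, authorship 11...22
Authorship (.=original, N=cursor N): 1 1 . . . 2 2
Index 5: author = 2

Answer: cursor 2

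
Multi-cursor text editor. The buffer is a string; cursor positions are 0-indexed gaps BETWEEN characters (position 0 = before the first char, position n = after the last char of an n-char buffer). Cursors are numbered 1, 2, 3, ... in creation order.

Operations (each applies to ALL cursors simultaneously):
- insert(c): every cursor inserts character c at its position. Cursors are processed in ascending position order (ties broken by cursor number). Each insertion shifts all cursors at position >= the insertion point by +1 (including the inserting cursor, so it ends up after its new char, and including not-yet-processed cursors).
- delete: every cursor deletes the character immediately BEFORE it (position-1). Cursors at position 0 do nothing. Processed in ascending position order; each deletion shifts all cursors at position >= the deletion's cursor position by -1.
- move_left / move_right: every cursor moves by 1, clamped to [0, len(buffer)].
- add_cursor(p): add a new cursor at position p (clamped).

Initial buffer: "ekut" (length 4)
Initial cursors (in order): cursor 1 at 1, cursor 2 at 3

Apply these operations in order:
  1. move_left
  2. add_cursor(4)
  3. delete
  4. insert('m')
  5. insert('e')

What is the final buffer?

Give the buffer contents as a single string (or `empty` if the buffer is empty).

Answer: meemeume

Derivation:
After op 1 (move_left): buffer="ekut" (len 4), cursors c1@0 c2@2, authorship ....
After op 2 (add_cursor(4)): buffer="ekut" (len 4), cursors c1@0 c2@2 c3@4, authorship ....
After op 3 (delete): buffer="eu" (len 2), cursors c1@0 c2@1 c3@2, authorship ..
After op 4 (insert('m')): buffer="memum" (len 5), cursors c1@1 c2@3 c3@5, authorship 1.2.3
After op 5 (insert('e')): buffer="meemeume" (len 8), cursors c1@2 c2@5 c3@8, authorship 11.22.33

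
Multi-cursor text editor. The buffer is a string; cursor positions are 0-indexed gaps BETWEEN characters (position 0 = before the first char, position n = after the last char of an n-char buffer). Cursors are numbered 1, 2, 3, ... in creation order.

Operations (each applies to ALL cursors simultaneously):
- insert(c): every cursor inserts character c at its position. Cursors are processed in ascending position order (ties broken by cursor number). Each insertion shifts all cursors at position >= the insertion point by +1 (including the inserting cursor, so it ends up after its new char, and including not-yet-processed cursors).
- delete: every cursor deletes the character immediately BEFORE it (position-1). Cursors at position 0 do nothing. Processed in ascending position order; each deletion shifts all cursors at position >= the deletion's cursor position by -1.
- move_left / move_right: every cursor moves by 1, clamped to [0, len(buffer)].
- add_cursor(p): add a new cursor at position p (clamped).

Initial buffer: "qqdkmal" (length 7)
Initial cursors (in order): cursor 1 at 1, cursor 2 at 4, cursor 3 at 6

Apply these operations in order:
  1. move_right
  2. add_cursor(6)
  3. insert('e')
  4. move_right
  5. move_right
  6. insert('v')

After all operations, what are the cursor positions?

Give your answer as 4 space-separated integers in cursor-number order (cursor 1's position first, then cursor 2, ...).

After op 1 (move_right): buffer="qqdkmal" (len 7), cursors c1@2 c2@5 c3@7, authorship .......
After op 2 (add_cursor(6)): buffer="qqdkmal" (len 7), cursors c1@2 c2@5 c4@6 c3@7, authorship .......
After op 3 (insert('e')): buffer="qqedkmeaele" (len 11), cursors c1@3 c2@7 c4@9 c3@11, authorship ..1...2.4.3
After op 4 (move_right): buffer="qqedkmeaele" (len 11), cursors c1@4 c2@8 c4@10 c3@11, authorship ..1...2.4.3
After op 5 (move_right): buffer="qqedkmeaele" (len 11), cursors c1@5 c2@9 c3@11 c4@11, authorship ..1...2.4.3
After op 6 (insert('v')): buffer="qqedkvmeaevlevv" (len 15), cursors c1@6 c2@11 c3@15 c4@15, authorship ..1..1.2.42.334

Answer: 6 11 15 15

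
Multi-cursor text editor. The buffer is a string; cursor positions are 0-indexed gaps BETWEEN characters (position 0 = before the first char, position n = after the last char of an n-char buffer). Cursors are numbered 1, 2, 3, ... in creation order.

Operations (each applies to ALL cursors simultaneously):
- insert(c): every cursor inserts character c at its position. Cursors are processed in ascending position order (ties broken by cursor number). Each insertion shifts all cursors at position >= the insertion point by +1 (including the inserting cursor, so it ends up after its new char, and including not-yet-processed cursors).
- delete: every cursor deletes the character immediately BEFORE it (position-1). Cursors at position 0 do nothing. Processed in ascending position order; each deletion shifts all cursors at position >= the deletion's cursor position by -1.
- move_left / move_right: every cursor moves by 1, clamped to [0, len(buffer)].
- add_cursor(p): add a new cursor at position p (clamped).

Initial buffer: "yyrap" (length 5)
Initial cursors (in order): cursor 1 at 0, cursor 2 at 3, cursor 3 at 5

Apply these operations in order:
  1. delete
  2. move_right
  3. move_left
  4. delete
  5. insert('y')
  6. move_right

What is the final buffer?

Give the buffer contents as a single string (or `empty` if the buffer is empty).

Answer: yyya

Derivation:
After op 1 (delete): buffer="yya" (len 3), cursors c1@0 c2@2 c3@3, authorship ...
After op 2 (move_right): buffer="yya" (len 3), cursors c1@1 c2@3 c3@3, authorship ...
After op 3 (move_left): buffer="yya" (len 3), cursors c1@0 c2@2 c3@2, authorship ...
After op 4 (delete): buffer="a" (len 1), cursors c1@0 c2@0 c3@0, authorship .
After op 5 (insert('y')): buffer="yyya" (len 4), cursors c1@3 c2@3 c3@3, authorship 123.
After op 6 (move_right): buffer="yyya" (len 4), cursors c1@4 c2@4 c3@4, authorship 123.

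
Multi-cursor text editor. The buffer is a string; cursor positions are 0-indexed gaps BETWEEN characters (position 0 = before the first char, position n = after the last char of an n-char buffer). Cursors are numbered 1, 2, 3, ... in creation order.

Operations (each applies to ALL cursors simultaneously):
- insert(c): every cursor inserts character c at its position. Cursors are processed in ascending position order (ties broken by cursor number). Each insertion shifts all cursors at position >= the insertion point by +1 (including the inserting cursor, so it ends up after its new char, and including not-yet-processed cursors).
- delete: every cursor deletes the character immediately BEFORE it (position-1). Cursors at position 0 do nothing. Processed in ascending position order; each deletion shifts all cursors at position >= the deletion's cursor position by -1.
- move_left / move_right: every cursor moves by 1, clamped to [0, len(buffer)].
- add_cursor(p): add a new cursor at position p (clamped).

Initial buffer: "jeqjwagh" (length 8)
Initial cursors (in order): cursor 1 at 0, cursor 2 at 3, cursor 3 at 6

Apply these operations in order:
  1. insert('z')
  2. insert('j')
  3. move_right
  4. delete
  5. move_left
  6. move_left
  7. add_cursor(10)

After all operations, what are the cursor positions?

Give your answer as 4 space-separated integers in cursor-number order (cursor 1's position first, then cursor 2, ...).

Answer: 0 4 8 10

Derivation:
After op 1 (insert('z')): buffer="zjeqzjwazgh" (len 11), cursors c1@1 c2@5 c3@9, authorship 1...2...3..
After op 2 (insert('j')): buffer="zjjeqzjjwazjgh" (len 14), cursors c1@2 c2@7 c3@12, authorship 11...22...33..
After op 3 (move_right): buffer="zjjeqzjjwazjgh" (len 14), cursors c1@3 c2@8 c3@13, authorship 11...22...33..
After op 4 (delete): buffer="zjeqzjwazjh" (len 11), cursors c1@2 c2@6 c3@10, authorship 11..22..33.
After op 5 (move_left): buffer="zjeqzjwazjh" (len 11), cursors c1@1 c2@5 c3@9, authorship 11..22..33.
After op 6 (move_left): buffer="zjeqzjwazjh" (len 11), cursors c1@0 c2@4 c3@8, authorship 11..22..33.
After op 7 (add_cursor(10)): buffer="zjeqzjwazjh" (len 11), cursors c1@0 c2@4 c3@8 c4@10, authorship 11..22..33.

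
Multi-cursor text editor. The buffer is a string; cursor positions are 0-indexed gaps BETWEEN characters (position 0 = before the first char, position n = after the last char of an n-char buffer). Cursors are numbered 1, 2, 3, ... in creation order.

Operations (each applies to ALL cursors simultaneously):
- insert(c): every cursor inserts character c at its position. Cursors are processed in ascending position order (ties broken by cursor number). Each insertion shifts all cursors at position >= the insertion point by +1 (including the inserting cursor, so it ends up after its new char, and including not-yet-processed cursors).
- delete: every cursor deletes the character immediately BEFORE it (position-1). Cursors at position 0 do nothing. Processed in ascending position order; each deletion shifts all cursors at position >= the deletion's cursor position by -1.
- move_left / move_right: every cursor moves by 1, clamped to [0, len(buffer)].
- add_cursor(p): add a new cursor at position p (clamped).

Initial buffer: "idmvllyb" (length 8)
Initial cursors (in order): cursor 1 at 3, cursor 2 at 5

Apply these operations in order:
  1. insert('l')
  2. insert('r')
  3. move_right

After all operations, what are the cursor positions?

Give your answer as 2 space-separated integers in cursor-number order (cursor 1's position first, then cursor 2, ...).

After op 1 (insert('l')): buffer="idmlvlllyb" (len 10), cursors c1@4 c2@7, authorship ...1..2...
After op 2 (insert('r')): buffer="idmlrvllrlyb" (len 12), cursors c1@5 c2@9, authorship ...11..22...
After op 3 (move_right): buffer="idmlrvllrlyb" (len 12), cursors c1@6 c2@10, authorship ...11..22...

Answer: 6 10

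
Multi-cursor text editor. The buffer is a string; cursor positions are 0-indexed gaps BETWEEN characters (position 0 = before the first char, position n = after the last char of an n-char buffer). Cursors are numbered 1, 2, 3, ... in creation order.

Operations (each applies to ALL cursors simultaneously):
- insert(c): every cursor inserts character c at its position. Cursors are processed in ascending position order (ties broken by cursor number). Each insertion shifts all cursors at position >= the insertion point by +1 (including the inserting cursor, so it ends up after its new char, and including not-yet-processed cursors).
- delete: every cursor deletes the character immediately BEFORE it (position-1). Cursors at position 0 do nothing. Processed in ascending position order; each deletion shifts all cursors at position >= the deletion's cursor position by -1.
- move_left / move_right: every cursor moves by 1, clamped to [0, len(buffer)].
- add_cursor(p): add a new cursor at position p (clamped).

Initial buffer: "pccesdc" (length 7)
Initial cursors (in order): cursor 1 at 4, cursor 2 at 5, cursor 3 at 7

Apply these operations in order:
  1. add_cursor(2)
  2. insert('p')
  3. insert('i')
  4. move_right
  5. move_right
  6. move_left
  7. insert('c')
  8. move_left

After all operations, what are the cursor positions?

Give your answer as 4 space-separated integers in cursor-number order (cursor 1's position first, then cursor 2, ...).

After op 1 (add_cursor(2)): buffer="pccesdc" (len 7), cursors c4@2 c1@4 c2@5 c3@7, authorship .......
After op 2 (insert('p')): buffer="pcpcepspdcp" (len 11), cursors c4@3 c1@6 c2@8 c3@11, authorship ..4..1.2..3
After op 3 (insert('i')): buffer="pcpicepispidcpi" (len 15), cursors c4@4 c1@8 c2@11 c3@15, authorship ..44..11.22..33
After op 4 (move_right): buffer="pcpicepispidcpi" (len 15), cursors c4@5 c1@9 c2@12 c3@15, authorship ..44..11.22..33
After op 5 (move_right): buffer="pcpicepispidcpi" (len 15), cursors c4@6 c1@10 c2@13 c3@15, authorship ..44..11.22..33
After op 6 (move_left): buffer="pcpicepispidcpi" (len 15), cursors c4@5 c1@9 c2@12 c3@14, authorship ..44..11.22..33
After op 7 (insert('c')): buffer="pcpiccepiscpidccpci" (len 19), cursors c4@6 c1@11 c2@15 c3@18, authorship ..44.4.11.122.2.333
After op 8 (move_left): buffer="pcpiccepiscpidccpci" (len 19), cursors c4@5 c1@10 c2@14 c3@17, authorship ..44.4.11.122.2.333

Answer: 10 14 17 5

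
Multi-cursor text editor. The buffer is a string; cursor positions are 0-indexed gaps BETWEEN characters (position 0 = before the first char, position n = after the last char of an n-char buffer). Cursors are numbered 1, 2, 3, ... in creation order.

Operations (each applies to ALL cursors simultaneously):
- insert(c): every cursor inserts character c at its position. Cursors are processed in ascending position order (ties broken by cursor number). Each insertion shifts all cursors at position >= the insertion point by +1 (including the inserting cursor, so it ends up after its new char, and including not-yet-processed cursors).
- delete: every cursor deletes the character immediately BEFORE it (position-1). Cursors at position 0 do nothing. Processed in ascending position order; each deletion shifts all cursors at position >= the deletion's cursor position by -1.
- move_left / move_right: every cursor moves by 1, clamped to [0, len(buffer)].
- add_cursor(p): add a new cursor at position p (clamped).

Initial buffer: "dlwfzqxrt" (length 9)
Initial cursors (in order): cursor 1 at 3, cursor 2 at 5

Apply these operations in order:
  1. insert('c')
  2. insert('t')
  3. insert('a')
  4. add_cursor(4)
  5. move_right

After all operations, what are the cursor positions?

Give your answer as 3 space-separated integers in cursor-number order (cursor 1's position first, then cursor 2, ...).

Answer: 7 12 5

Derivation:
After op 1 (insert('c')): buffer="dlwcfzcqxrt" (len 11), cursors c1@4 c2@7, authorship ...1..2....
After op 2 (insert('t')): buffer="dlwctfzctqxrt" (len 13), cursors c1@5 c2@9, authorship ...11..22....
After op 3 (insert('a')): buffer="dlwctafzctaqxrt" (len 15), cursors c1@6 c2@11, authorship ...111..222....
After op 4 (add_cursor(4)): buffer="dlwctafzctaqxrt" (len 15), cursors c3@4 c1@6 c2@11, authorship ...111..222....
After op 5 (move_right): buffer="dlwctafzctaqxrt" (len 15), cursors c3@5 c1@7 c2@12, authorship ...111..222....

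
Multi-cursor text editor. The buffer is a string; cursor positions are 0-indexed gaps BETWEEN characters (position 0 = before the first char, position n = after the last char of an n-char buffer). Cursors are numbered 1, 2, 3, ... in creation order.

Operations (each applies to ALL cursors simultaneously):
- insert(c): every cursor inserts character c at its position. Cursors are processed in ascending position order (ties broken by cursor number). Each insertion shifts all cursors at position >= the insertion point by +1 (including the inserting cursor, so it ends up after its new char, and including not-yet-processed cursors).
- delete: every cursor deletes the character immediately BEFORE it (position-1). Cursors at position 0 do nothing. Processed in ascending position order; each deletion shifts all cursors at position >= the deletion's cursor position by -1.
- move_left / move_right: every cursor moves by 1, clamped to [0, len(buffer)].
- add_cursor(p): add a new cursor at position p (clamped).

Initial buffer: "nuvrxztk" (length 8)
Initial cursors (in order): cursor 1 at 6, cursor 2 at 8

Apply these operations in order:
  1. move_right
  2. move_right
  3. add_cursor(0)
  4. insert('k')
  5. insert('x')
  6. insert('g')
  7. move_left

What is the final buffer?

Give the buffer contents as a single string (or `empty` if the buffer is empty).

Answer: kxgnuvrxztkkkxxgg

Derivation:
After op 1 (move_right): buffer="nuvrxztk" (len 8), cursors c1@7 c2@8, authorship ........
After op 2 (move_right): buffer="nuvrxztk" (len 8), cursors c1@8 c2@8, authorship ........
After op 3 (add_cursor(0)): buffer="nuvrxztk" (len 8), cursors c3@0 c1@8 c2@8, authorship ........
After op 4 (insert('k')): buffer="knuvrxztkkk" (len 11), cursors c3@1 c1@11 c2@11, authorship 3........12
After op 5 (insert('x')): buffer="kxnuvrxztkkkxx" (len 14), cursors c3@2 c1@14 c2@14, authorship 33........1212
After op 6 (insert('g')): buffer="kxgnuvrxztkkkxxgg" (len 17), cursors c3@3 c1@17 c2@17, authorship 333........121212
After op 7 (move_left): buffer="kxgnuvrxztkkkxxgg" (len 17), cursors c3@2 c1@16 c2@16, authorship 333........121212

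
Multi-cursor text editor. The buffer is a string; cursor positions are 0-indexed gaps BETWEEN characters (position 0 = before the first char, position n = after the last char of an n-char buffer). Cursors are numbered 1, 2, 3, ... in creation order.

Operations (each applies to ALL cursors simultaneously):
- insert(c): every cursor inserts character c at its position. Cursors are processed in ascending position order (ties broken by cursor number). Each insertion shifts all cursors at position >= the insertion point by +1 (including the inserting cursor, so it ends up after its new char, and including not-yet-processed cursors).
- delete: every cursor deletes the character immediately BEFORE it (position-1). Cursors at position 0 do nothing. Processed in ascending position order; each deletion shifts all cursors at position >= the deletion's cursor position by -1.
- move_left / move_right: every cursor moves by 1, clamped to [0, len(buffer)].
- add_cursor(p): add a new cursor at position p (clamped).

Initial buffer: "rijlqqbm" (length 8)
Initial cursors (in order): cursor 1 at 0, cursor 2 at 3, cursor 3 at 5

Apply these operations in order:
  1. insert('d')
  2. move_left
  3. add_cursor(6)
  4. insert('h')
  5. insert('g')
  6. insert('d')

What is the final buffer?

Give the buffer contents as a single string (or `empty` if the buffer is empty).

After op 1 (insert('d')): buffer="drijdlqdqbm" (len 11), cursors c1@1 c2@5 c3@8, authorship 1...2..3...
After op 2 (move_left): buffer="drijdlqdqbm" (len 11), cursors c1@0 c2@4 c3@7, authorship 1...2..3...
After op 3 (add_cursor(6)): buffer="drijdlqdqbm" (len 11), cursors c1@0 c2@4 c4@6 c3@7, authorship 1...2..3...
After op 4 (insert('h')): buffer="hdrijhdlhqhdqbm" (len 15), cursors c1@1 c2@6 c4@9 c3@11, authorship 11...22.4.33...
After op 5 (insert('g')): buffer="hgdrijhgdlhgqhgdqbm" (len 19), cursors c1@2 c2@8 c4@12 c3@15, authorship 111...222.44.333...
After op 6 (insert('d')): buffer="hgddrijhgddlhgdqhgddqbm" (len 23), cursors c1@3 c2@10 c4@15 c3@19, authorship 1111...2222.444.3333...

Answer: hgddrijhgddlhgdqhgddqbm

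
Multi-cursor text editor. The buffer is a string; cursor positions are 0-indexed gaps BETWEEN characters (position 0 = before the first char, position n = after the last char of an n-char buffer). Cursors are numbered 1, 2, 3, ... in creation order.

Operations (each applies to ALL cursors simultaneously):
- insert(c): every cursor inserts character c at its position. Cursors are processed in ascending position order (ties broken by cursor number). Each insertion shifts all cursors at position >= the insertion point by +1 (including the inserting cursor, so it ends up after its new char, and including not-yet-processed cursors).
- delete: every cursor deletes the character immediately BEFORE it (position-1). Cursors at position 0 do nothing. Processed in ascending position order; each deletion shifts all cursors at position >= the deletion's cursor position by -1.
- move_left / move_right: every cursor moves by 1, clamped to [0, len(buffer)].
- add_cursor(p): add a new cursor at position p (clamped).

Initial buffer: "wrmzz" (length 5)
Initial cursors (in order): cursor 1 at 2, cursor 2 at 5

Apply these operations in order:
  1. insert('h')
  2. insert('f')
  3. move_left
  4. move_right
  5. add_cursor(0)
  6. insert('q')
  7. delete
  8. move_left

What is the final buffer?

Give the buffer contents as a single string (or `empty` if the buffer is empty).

Answer: wrhfmzzhf

Derivation:
After op 1 (insert('h')): buffer="wrhmzzh" (len 7), cursors c1@3 c2@7, authorship ..1...2
After op 2 (insert('f')): buffer="wrhfmzzhf" (len 9), cursors c1@4 c2@9, authorship ..11...22
After op 3 (move_left): buffer="wrhfmzzhf" (len 9), cursors c1@3 c2@8, authorship ..11...22
After op 4 (move_right): buffer="wrhfmzzhf" (len 9), cursors c1@4 c2@9, authorship ..11...22
After op 5 (add_cursor(0)): buffer="wrhfmzzhf" (len 9), cursors c3@0 c1@4 c2@9, authorship ..11...22
After op 6 (insert('q')): buffer="qwrhfqmzzhfq" (len 12), cursors c3@1 c1@6 c2@12, authorship 3..111...222
After op 7 (delete): buffer="wrhfmzzhf" (len 9), cursors c3@0 c1@4 c2@9, authorship ..11...22
After op 8 (move_left): buffer="wrhfmzzhf" (len 9), cursors c3@0 c1@3 c2@8, authorship ..11...22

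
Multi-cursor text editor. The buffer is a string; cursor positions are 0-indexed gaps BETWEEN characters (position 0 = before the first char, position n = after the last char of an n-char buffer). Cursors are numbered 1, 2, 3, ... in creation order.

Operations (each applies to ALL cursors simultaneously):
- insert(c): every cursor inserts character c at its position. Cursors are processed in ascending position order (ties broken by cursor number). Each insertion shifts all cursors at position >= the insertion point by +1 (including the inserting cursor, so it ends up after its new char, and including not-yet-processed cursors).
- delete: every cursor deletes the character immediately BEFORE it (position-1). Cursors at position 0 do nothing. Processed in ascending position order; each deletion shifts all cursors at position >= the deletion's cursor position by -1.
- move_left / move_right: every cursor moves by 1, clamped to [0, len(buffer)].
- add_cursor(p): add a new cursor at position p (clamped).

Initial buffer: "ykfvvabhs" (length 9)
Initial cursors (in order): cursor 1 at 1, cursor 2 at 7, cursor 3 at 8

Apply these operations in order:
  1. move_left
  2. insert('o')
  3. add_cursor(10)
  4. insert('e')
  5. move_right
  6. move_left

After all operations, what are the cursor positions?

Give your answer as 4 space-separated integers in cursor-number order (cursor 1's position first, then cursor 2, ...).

After op 1 (move_left): buffer="ykfvvabhs" (len 9), cursors c1@0 c2@6 c3@7, authorship .........
After op 2 (insert('o')): buffer="oykfvvaobohs" (len 12), cursors c1@1 c2@8 c3@10, authorship 1......2.3..
After op 3 (add_cursor(10)): buffer="oykfvvaobohs" (len 12), cursors c1@1 c2@8 c3@10 c4@10, authorship 1......2.3..
After op 4 (insert('e')): buffer="oeykfvvaoeboeehs" (len 16), cursors c1@2 c2@10 c3@14 c4@14, authorship 11......22.334..
After op 5 (move_right): buffer="oeykfvvaoeboeehs" (len 16), cursors c1@3 c2@11 c3@15 c4@15, authorship 11......22.334..
After op 6 (move_left): buffer="oeykfvvaoeboeehs" (len 16), cursors c1@2 c2@10 c3@14 c4@14, authorship 11......22.334..

Answer: 2 10 14 14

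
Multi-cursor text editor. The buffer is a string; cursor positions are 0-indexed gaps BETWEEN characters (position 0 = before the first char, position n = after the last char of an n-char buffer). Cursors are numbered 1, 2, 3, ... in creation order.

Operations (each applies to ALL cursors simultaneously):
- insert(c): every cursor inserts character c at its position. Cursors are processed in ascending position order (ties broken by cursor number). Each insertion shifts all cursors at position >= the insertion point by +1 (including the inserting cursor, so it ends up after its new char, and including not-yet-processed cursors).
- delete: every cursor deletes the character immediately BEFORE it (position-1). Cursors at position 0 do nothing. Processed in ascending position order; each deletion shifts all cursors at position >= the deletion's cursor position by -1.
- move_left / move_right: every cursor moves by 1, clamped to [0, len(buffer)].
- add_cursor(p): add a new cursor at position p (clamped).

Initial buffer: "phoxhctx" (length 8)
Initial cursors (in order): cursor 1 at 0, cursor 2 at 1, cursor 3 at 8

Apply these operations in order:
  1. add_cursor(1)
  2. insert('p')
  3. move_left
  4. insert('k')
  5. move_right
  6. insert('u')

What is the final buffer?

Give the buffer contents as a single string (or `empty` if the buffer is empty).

Answer: kpuppkkpuuhoxhctxkpu

Derivation:
After op 1 (add_cursor(1)): buffer="phoxhctx" (len 8), cursors c1@0 c2@1 c4@1 c3@8, authorship ........
After op 2 (insert('p')): buffer="pppphoxhctxp" (len 12), cursors c1@1 c2@4 c4@4 c3@12, authorship 1.24.......3
After op 3 (move_left): buffer="pppphoxhctxp" (len 12), cursors c1@0 c2@3 c4@3 c3@11, authorship 1.24.......3
After op 4 (insert('k')): buffer="kpppkkphoxhctxkp" (len 16), cursors c1@1 c2@6 c4@6 c3@15, authorship 11.2244.......33
After op 5 (move_right): buffer="kpppkkphoxhctxkp" (len 16), cursors c1@2 c2@7 c4@7 c3@16, authorship 11.2244.......33
After op 6 (insert('u')): buffer="kpuppkkpuuhoxhctxkpu" (len 20), cursors c1@3 c2@10 c4@10 c3@20, authorship 111.224424.......333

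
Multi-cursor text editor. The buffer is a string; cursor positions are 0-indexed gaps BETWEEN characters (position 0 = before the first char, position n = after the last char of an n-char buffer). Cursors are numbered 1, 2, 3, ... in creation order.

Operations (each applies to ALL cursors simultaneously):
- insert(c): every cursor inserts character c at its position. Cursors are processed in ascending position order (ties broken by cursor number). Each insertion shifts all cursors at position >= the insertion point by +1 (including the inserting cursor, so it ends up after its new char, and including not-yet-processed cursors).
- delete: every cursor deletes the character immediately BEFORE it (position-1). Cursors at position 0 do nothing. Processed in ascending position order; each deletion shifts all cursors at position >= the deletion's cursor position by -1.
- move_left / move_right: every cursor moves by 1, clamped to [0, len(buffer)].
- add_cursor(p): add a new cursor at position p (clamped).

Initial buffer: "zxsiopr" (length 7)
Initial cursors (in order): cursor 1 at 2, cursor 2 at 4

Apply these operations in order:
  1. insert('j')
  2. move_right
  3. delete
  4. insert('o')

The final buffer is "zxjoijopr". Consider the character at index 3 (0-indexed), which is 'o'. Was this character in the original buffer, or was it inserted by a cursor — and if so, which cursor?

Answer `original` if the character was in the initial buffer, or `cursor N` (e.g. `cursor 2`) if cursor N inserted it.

Answer: cursor 1

Derivation:
After op 1 (insert('j')): buffer="zxjsijopr" (len 9), cursors c1@3 c2@6, authorship ..1..2...
After op 2 (move_right): buffer="zxjsijopr" (len 9), cursors c1@4 c2@7, authorship ..1..2...
After op 3 (delete): buffer="zxjijpr" (len 7), cursors c1@3 c2@5, authorship ..1.2..
After op 4 (insert('o')): buffer="zxjoijopr" (len 9), cursors c1@4 c2@7, authorship ..11.22..
Authorship (.=original, N=cursor N): . . 1 1 . 2 2 . .
Index 3: author = 1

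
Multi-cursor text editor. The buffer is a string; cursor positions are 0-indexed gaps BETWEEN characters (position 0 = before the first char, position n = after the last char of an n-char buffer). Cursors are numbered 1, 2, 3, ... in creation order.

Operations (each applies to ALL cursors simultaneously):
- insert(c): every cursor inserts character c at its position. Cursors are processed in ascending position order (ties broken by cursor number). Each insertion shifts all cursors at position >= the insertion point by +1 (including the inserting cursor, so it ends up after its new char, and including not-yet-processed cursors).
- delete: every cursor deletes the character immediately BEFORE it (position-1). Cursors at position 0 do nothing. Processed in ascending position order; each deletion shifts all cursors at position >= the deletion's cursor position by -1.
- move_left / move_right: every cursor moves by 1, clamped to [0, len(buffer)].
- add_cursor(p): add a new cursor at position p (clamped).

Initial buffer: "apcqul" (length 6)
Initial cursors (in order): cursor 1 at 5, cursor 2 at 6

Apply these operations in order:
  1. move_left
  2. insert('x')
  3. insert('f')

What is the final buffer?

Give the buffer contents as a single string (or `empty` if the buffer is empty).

Answer: apcqxfuxfl

Derivation:
After op 1 (move_left): buffer="apcqul" (len 6), cursors c1@4 c2@5, authorship ......
After op 2 (insert('x')): buffer="apcqxuxl" (len 8), cursors c1@5 c2@7, authorship ....1.2.
After op 3 (insert('f')): buffer="apcqxfuxfl" (len 10), cursors c1@6 c2@9, authorship ....11.22.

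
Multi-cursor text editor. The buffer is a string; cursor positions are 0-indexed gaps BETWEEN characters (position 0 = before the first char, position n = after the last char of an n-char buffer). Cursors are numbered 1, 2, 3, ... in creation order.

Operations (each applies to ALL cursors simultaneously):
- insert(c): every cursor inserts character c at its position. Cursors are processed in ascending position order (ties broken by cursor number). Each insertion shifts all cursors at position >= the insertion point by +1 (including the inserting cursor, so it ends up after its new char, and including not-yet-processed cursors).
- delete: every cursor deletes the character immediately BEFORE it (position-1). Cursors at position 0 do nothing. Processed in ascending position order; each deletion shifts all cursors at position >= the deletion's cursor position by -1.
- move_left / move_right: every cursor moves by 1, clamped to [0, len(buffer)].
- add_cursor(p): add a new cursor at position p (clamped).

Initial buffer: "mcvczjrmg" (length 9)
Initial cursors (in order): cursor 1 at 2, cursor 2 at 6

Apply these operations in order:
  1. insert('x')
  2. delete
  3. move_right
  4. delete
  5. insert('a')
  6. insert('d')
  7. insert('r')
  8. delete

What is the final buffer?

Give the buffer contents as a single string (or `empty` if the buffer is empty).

After op 1 (insert('x')): buffer="mcxvczjxrmg" (len 11), cursors c1@3 c2@8, authorship ..1....2...
After op 2 (delete): buffer="mcvczjrmg" (len 9), cursors c1@2 c2@6, authorship .........
After op 3 (move_right): buffer="mcvczjrmg" (len 9), cursors c1@3 c2@7, authorship .........
After op 4 (delete): buffer="mcczjmg" (len 7), cursors c1@2 c2@5, authorship .......
After op 5 (insert('a')): buffer="mcaczjamg" (len 9), cursors c1@3 c2@7, authorship ..1...2..
After op 6 (insert('d')): buffer="mcadczjadmg" (len 11), cursors c1@4 c2@9, authorship ..11...22..
After op 7 (insert('r')): buffer="mcadrczjadrmg" (len 13), cursors c1@5 c2@11, authorship ..111...222..
After op 8 (delete): buffer="mcadczjadmg" (len 11), cursors c1@4 c2@9, authorship ..11...22..

Answer: mcadczjadmg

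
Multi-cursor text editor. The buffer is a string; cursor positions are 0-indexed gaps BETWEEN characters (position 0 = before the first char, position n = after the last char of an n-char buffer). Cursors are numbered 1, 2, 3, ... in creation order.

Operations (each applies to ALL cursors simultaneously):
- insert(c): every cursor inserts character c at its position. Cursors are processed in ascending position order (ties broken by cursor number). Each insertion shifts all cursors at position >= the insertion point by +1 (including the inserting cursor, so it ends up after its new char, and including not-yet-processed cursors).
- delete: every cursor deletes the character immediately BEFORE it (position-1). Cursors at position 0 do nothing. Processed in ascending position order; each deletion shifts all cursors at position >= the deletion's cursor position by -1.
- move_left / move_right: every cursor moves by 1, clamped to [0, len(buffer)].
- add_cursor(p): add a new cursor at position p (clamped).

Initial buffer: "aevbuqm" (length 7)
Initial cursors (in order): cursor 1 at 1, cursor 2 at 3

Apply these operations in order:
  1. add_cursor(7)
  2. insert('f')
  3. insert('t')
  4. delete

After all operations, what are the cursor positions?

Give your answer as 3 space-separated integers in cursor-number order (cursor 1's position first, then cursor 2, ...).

After op 1 (add_cursor(7)): buffer="aevbuqm" (len 7), cursors c1@1 c2@3 c3@7, authorship .......
After op 2 (insert('f')): buffer="afevfbuqmf" (len 10), cursors c1@2 c2@5 c3@10, authorship .1..2....3
After op 3 (insert('t')): buffer="aftevftbuqmft" (len 13), cursors c1@3 c2@7 c3@13, authorship .11..22....33
After op 4 (delete): buffer="afevfbuqmf" (len 10), cursors c1@2 c2@5 c3@10, authorship .1..2....3

Answer: 2 5 10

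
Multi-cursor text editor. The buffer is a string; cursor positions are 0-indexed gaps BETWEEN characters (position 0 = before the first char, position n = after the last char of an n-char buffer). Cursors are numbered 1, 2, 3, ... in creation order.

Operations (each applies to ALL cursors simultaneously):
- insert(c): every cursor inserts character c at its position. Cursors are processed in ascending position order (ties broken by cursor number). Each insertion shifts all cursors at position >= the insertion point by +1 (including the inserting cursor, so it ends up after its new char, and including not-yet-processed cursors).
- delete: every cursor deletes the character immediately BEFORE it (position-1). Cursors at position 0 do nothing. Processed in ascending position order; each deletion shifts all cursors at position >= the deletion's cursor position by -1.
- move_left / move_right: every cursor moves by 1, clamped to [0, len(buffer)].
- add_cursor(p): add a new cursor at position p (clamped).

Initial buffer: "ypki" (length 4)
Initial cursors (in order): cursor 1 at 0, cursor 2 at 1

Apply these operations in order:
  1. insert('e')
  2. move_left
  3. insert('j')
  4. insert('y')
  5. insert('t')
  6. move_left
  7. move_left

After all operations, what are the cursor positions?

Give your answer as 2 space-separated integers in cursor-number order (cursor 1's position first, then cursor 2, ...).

After op 1 (insert('e')): buffer="eyepki" (len 6), cursors c1@1 c2@3, authorship 1.2...
After op 2 (move_left): buffer="eyepki" (len 6), cursors c1@0 c2@2, authorship 1.2...
After op 3 (insert('j')): buffer="jeyjepki" (len 8), cursors c1@1 c2@4, authorship 11.22...
After op 4 (insert('y')): buffer="jyeyjyepki" (len 10), cursors c1@2 c2@6, authorship 111.222...
After op 5 (insert('t')): buffer="jyteyjytepki" (len 12), cursors c1@3 c2@8, authorship 1111.2222...
After op 6 (move_left): buffer="jyteyjytepki" (len 12), cursors c1@2 c2@7, authorship 1111.2222...
After op 7 (move_left): buffer="jyteyjytepki" (len 12), cursors c1@1 c2@6, authorship 1111.2222...

Answer: 1 6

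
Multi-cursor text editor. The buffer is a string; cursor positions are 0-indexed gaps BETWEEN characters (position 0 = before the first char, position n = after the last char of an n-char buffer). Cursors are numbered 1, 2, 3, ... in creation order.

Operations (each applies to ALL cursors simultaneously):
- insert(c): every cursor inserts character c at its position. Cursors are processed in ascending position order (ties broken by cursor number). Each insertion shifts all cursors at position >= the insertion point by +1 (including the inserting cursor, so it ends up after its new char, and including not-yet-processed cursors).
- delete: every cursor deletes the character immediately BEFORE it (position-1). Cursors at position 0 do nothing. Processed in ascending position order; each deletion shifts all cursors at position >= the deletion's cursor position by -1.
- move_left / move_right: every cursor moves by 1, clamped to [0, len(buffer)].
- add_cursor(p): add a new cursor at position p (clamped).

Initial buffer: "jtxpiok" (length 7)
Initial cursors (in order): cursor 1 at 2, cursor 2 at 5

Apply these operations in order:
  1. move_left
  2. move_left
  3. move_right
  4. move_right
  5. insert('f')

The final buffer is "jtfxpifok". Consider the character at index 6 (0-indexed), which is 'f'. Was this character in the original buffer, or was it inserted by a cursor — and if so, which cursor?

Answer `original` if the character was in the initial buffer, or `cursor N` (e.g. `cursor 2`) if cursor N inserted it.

After op 1 (move_left): buffer="jtxpiok" (len 7), cursors c1@1 c2@4, authorship .......
After op 2 (move_left): buffer="jtxpiok" (len 7), cursors c1@0 c2@3, authorship .......
After op 3 (move_right): buffer="jtxpiok" (len 7), cursors c1@1 c2@4, authorship .......
After op 4 (move_right): buffer="jtxpiok" (len 7), cursors c1@2 c2@5, authorship .......
After op 5 (insert('f')): buffer="jtfxpifok" (len 9), cursors c1@3 c2@7, authorship ..1...2..
Authorship (.=original, N=cursor N): . . 1 . . . 2 . .
Index 6: author = 2

Answer: cursor 2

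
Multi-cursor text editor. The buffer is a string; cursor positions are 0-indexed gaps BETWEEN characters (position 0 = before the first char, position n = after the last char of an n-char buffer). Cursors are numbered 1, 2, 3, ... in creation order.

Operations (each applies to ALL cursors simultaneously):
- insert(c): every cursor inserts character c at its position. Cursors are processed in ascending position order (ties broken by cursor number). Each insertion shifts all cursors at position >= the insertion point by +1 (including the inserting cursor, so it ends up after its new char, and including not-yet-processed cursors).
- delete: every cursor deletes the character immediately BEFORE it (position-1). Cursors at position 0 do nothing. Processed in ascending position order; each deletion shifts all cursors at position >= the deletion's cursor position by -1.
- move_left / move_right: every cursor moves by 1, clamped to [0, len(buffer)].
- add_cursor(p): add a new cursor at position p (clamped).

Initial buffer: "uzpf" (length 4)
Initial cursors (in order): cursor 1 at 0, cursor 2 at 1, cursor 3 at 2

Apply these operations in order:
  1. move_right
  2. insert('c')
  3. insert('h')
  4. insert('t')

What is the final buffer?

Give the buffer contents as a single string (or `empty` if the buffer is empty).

Answer: uchtzchtpchtf

Derivation:
After op 1 (move_right): buffer="uzpf" (len 4), cursors c1@1 c2@2 c3@3, authorship ....
After op 2 (insert('c')): buffer="uczcpcf" (len 7), cursors c1@2 c2@4 c3@6, authorship .1.2.3.
After op 3 (insert('h')): buffer="uchzchpchf" (len 10), cursors c1@3 c2@6 c3@9, authorship .11.22.33.
After op 4 (insert('t')): buffer="uchtzchtpchtf" (len 13), cursors c1@4 c2@8 c3@12, authorship .111.222.333.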